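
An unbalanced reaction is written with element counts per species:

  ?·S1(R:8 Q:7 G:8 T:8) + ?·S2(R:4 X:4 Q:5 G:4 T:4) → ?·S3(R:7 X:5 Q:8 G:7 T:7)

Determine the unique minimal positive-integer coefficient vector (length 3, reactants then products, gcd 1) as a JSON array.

R: 1·8+5·4 = 28 | 4·7 = 28
X: 1·0+5·4 = 20 | 4·5 = 20
Q: 1·7+5·5 = 32 | 4·8 = 32
G: 1·8+5·4 = 28 | 4·7 = 28
T: 1·8+5·4 = 28 | 4·7 = 28
gcd(1,5,4) = 1

Coefficients: [1, 5, 4]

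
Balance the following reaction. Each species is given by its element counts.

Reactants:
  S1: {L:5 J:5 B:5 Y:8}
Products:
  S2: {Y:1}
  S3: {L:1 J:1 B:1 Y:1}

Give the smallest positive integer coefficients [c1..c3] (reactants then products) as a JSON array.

L: 1·5 = 5 | 3·0+5·1 = 5
J: 1·5 = 5 | 3·0+5·1 = 5
B: 1·5 = 5 | 3·0+5·1 = 5
Y: 1·8 = 8 | 3·1+5·1 = 8
gcd(1,3,5) = 1

Coefficients: [1, 3, 5]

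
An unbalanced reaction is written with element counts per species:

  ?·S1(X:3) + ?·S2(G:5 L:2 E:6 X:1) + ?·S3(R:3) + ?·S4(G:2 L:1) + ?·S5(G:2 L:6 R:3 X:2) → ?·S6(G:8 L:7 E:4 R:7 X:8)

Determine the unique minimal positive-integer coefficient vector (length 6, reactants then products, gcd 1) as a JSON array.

G: 6·0+2·5+5·0+5·2+2·2 = 24 | 3·8 = 24
L: 6·0+2·2+5·0+5·1+2·6 = 21 | 3·7 = 21
E: 6·0+2·6+5·0+5·0+2·0 = 12 | 3·4 = 12
R: 6·0+2·0+5·3+5·0+2·3 = 21 | 3·7 = 21
X: 6·3+2·1+5·0+5·0+2·2 = 24 | 3·8 = 24
gcd(6,2,5,5,2,3) = 1

Coefficients: [6, 2, 5, 5, 2, 3]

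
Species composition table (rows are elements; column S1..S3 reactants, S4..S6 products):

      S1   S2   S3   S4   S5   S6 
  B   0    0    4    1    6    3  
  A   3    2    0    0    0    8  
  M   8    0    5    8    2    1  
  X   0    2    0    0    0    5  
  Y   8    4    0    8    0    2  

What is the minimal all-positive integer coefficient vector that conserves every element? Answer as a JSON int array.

Coefficients: [2, 5, 4, 4, 1, 2]

B: 2·0+5·0+4·4 = 16 | 4·1+1·6+2·3 = 16
A: 2·3+5·2+4·0 = 16 | 4·0+1·0+2·8 = 16
M: 2·8+5·0+4·5 = 36 | 4·8+1·2+2·1 = 36
X: 2·0+5·2+4·0 = 10 | 4·0+1·0+2·5 = 10
Y: 2·8+5·4+4·0 = 36 | 4·8+1·0+2·2 = 36
gcd(2,5,4,4,1,2) = 1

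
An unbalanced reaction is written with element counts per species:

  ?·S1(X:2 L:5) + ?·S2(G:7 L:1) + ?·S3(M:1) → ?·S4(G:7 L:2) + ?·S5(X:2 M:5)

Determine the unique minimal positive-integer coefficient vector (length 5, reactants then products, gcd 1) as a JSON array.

X: 1·2+5·0+5·0 = 2 | 5·0+1·2 = 2
G: 1·0+5·7+5·0 = 35 | 5·7+1·0 = 35
M: 1·0+5·0+5·1 = 5 | 5·0+1·5 = 5
L: 1·5+5·1+5·0 = 10 | 5·2+1·0 = 10
gcd(1,5,5,5,1) = 1

Coefficients: [1, 5, 5, 5, 1]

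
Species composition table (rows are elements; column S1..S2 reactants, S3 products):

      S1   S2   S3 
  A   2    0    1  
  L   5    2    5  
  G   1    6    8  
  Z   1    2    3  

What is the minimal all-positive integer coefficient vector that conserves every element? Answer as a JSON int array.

Coefficients: [2, 5, 4]

A: 2·2+5·0 = 4 | 4·1 = 4
L: 2·5+5·2 = 20 | 4·5 = 20
G: 2·1+5·6 = 32 | 4·8 = 32
Z: 2·1+5·2 = 12 | 4·3 = 12
gcd(2,5,4) = 1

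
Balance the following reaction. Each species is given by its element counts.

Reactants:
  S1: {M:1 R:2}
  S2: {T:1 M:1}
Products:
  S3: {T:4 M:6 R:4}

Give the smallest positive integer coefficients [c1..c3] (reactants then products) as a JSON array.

T: 2·0+4·1 = 4 | 1·4 = 4
M: 2·1+4·1 = 6 | 1·6 = 6
R: 2·2+4·0 = 4 | 1·4 = 4
gcd(2,4,1) = 1

Coefficients: [2, 4, 1]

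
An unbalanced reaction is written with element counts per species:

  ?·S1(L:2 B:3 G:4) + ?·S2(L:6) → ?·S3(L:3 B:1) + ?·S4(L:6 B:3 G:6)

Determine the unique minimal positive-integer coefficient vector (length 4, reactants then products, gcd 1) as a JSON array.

Coefficients: [6, 5, 6, 4]

L: 6·2+5·6 = 42 | 6·3+4·6 = 42
B: 6·3+5·0 = 18 | 6·1+4·3 = 18
G: 6·4+5·0 = 24 | 6·0+4·6 = 24
gcd(6,5,6,4) = 1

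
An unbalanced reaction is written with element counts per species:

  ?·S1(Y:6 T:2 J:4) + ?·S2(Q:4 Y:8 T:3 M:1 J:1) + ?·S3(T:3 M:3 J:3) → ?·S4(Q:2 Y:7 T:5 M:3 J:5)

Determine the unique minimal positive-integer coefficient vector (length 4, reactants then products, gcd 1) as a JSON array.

Coefficients: [3, 3, 5, 6]

Q: 3·0+3·4+5·0 = 12 | 6·2 = 12
Y: 3·6+3·8+5·0 = 42 | 6·7 = 42
T: 3·2+3·3+5·3 = 30 | 6·5 = 30
M: 3·0+3·1+5·3 = 18 | 6·3 = 18
J: 3·4+3·1+5·3 = 30 | 6·5 = 30
gcd(3,3,5,6) = 1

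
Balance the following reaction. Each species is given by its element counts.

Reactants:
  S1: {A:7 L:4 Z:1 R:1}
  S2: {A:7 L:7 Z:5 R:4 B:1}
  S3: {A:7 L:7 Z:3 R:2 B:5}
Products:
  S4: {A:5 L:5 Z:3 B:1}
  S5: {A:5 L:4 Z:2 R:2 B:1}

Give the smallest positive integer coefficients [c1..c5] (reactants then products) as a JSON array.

Coefficients: [2, 2, 1, 1, 6]

A: 2·7+2·7+1·7 = 35 | 1·5+6·5 = 35
L: 2·4+2·7+1·7 = 29 | 1·5+6·4 = 29
Z: 2·1+2·5+1·3 = 15 | 1·3+6·2 = 15
R: 2·1+2·4+1·2 = 12 | 1·0+6·2 = 12
B: 2·0+2·1+1·5 = 7 | 1·1+6·1 = 7
gcd(2,2,1,1,6) = 1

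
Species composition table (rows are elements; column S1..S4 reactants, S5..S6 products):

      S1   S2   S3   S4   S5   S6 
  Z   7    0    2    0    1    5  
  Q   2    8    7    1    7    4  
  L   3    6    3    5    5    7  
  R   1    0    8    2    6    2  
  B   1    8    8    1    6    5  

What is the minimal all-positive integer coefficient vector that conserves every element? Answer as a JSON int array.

Z: 4·7+3·0+4·2+6·0 = 36 | 6·1+6·5 = 36
Q: 4·2+3·8+4·7+6·1 = 66 | 6·7+6·4 = 66
L: 4·3+3·6+4·3+6·5 = 72 | 6·5+6·7 = 72
R: 4·1+3·0+4·8+6·2 = 48 | 6·6+6·2 = 48
B: 4·1+3·8+4·8+6·1 = 66 | 6·6+6·5 = 66
gcd(4,3,4,6,6,6) = 1

Coefficients: [4, 3, 4, 6, 6, 6]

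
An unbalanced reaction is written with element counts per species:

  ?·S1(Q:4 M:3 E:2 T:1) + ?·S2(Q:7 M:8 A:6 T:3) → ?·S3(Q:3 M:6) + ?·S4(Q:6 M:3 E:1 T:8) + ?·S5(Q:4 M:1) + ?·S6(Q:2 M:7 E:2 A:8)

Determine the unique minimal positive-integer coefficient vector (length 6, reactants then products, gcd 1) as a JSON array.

Coefficients: [4, 4, 2, 2, 5, 3]

Q: 4·4+4·7 = 44 | 2·3+2·6+5·4+3·2 = 44
M: 4·3+4·8 = 44 | 2·6+2·3+5·1+3·7 = 44
E: 4·2+4·0 = 8 | 2·0+2·1+5·0+3·2 = 8
A: 4·0+4·6 = 24 | 2·0+2·0+5·0+3·8 = 24
T: 4·1+4·3 = 16 | 2·0+2·8+5·0+3·0 = 16
gcd(4,4,2,2,5,3) = 1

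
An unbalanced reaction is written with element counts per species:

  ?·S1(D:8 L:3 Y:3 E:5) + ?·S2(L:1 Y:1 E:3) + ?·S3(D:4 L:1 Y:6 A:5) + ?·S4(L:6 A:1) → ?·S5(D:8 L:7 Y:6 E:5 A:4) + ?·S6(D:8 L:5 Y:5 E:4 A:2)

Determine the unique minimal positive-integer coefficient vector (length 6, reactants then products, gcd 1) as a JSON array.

D: 3·8+1·0+2·4+2·0 = 32 | 2·8+2·8 = 32
L: 3·3+1·1+2·1+2·6 = 24 | 2·7+2·5 = 24
Y: 3·3+1·1+2·6+2·0 = 22 | 2·6+2·5 = 22
E: 3·5+1·3+2·0+2·0 = 18 | 2·5+2·4 = 18
A: 3·0+1·0+2·5+2·1 = 12 | 2·4+2·2 = 12
gcd(3,1,2,2,2,2) = 1

Coefficients: [3, 1, 2, 2, 2, 2]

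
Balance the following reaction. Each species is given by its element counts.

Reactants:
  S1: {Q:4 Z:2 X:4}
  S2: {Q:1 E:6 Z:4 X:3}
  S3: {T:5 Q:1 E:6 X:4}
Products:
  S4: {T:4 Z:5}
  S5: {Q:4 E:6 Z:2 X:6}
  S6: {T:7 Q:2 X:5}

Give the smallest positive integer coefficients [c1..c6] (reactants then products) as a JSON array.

T: 5·0+3·0+3·5 = 15 | 2·4+6·0+1·7 = 15
Q: 5·4+3·1+3·1 = 26 | 2·0+6·4+1·2 = 26
E: 5·0+3·6+3·6 = 36 | 2·0+6·6+1·0 = 36
Z: 5·2+3·4+3·0 = 22 | 2·5+6·2+1·0 = 22
X: 5·4+3·3+3·4 = 41 | 2·0+6·6+1·5 = 41
gcd(5,3,3,2,6,1) = 1

Coefficients: [5, 3, 3, 2, 6, 1]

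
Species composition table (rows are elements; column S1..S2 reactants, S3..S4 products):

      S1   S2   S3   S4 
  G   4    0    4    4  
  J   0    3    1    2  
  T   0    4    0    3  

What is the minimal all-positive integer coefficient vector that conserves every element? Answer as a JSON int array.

Coefficients: [5, 3, 1, 4]

G: 5·4+3·0 = 20 | 1·4+4·4 = 20
J: 5·0+3·3 = 9 | 1·1+4·2 = 9
T: 5·0+3·4 = 12 | 1·0+4·3 = 12
gcd(5,3,1,4) = 1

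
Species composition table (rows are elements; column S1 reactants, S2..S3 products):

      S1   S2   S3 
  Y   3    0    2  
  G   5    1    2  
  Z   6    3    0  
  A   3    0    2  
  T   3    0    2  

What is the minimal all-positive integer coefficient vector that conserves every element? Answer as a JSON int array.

Coefficients: [2, 4, 3]

Y: 2·3 = 6 | 4·0+3·2 = 6
G: 2·5 = 10 | 4·1+3·2 = 10
Z: 2·6 = 12 | 4·3+3·0 = 12
A: 2·3 = 6 | 4·0+3·2 = 6
T: 2·3 = 6 | 4·0+3·2 = 6
gcd(2,4,3) = 1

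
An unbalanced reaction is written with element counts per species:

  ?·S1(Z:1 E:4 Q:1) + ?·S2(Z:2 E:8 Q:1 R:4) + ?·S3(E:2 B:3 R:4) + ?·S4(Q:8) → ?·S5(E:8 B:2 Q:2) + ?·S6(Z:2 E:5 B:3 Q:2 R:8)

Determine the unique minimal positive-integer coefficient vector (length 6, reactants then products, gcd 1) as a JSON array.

Coefficients: [4, 2, 6, 1, 3, 4]

Z: 4·1+2·2+6·0+1·0 = 8 | 3·0+4·2 = 8
E: 4·4+2·8+6·2+1·0 = 44 | 3·8+4·5 = 44
B: 4·0+2·0+6·3+1·0 = 18 | 3·2+4·3 = 18
Q: 4·1+2·1+6·0+1·8 = 14 | 3·2+4·2 = 14
R: 4·0+2·4+6·4+1·0 = 32 | 3·0+4·8 = 32
gcd(4,2,6,1,3,4) = 1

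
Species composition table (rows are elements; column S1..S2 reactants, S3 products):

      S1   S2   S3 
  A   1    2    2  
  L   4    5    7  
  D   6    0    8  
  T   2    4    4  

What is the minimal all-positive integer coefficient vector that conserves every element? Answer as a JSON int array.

A: 4·1+1·2 = 6 | 3·2 = 6
L: 4·4+1·5 = 21 | 3·7 = 21
D: 4·6+1·0 = 24 | 3·8 = 24
T: 4·2+1·4 = 12 | 3·4 = 12
gcd(4,1,3) = 1

Coefficients: [4, 1, 3]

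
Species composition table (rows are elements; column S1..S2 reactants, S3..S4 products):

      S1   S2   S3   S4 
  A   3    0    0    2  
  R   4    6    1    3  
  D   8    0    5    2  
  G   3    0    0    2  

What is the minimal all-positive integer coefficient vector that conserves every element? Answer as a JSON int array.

A: 4·3+1·0 = 12 | 4·0+6·2 = 12
R: 4·4+1·6 = 22 | 4·1+6·3 = 22
D: 4·8+1·0 = 32 | 4·5+6·2 = 32
G: 4·3+1·0 = 12 | 4·0+6·2 = 12
gcd(4,1,4,6) = 1

Coefficients: [4, 1, 4, 6]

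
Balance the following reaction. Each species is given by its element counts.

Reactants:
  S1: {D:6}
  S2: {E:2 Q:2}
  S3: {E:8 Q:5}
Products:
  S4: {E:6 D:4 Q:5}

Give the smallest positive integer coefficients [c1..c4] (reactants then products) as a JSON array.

E: 2·0+5·2+1·8 = 18 | 3·6 = 18
D: 2·6+5·0+1·0 = 12 | 3·4 = 12
Q: 2·0+5·2+1·5 = 15 | 3·5 = 15
gcd(2,5,1,3) = 1

Coefficients: [2, 5, 1, 3]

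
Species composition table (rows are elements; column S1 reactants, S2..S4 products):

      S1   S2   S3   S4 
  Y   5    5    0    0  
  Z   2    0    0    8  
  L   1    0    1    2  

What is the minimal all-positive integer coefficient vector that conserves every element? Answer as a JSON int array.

Y: 4·5 = 20 | 4·5+2·0+1·0 = 20
Z: 4·2 = 8 | 4·0+2·0+1·8 = 8
L: 4·1 = 4 | 4·0+2·1+1·2 = 4
gcd(4,4,2,1) = 1

Coefficients: [4, 4, 2, 1]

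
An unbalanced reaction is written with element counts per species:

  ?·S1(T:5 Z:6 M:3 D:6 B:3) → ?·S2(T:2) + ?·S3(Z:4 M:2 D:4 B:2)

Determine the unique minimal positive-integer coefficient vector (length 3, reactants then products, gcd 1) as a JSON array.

Coefficients: [2, 5, 3]

T: 2·5 = 10 | 5·2+3·0 = 10
Z: 2·6 = 12 | 5·0+3·4 = 12
M: 2·3 = 6 | 5·0+3·2 = 6
D: 2·6 = 12 | 5·0+3·4 = 12
B: 2·3 = 6 | 5·0+3·2 = 6
gcd(2,5,3) = 1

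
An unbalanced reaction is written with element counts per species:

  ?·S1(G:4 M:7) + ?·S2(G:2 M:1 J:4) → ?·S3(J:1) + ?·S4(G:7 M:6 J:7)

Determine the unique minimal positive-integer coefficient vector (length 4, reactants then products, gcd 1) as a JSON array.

G: 1·4+5·2 = 14 | 6·0+2·7 = 14
M: 1·7+5·1 = 12 | 6·0+2·6 = 12
J: 1·0+5·4 = 20 | 6·1+2·7 = 20
gcd(1,5,6,2) = 1

Coefficients: [1, 5, 6, 2]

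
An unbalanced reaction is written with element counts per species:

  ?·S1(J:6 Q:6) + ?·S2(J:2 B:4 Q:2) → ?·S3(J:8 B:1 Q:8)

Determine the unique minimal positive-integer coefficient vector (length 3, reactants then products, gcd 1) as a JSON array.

Coefficients: [5, 1, 4]

J: 5·6+1·2 = 32 | 4·8 = 32
B: 5·0+1·4 = 4 | 4·1 = 4
Q: 5·6+1·2 = 32 | 4·8 = 32
gcd(5,1,4) = 1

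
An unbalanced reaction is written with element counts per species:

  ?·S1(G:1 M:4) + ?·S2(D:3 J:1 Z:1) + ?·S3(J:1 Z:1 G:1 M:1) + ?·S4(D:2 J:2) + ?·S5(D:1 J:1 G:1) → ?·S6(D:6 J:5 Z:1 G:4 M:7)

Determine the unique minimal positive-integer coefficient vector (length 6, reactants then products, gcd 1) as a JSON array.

D: 5·0+2·3+1·0+3·2+6·1 = 18 | 3·6 = 18
J: 5·0+2·1+1·1+3·2+6·1 = 15 | 3·5 = 15
Z: 5·0+2·1+1·1+3·0+6·0 = 3 | 3·1 = 3
G: 5·1+2·0+1·1+3·0+6·1 = 12 | 3·4 = 12
M: 5·4+2·0+1·1+3·0+6·0 = 21 | 3·7 = 21
gcd(5,2,1,3,6,3) = 1

Coefficients: [5, 2, 1, 3, 6, 3]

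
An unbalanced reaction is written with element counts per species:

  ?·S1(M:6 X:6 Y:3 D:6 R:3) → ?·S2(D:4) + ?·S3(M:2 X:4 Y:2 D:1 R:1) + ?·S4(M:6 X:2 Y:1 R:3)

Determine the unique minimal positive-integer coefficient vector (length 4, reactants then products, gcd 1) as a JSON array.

M: 5·6 = 30 | 6·0+6·2+3·6 = 30
X: 5·6 = 30 | 6·0+6·4+3·2 = 30
Y: 5·3 = 15 | 6·0+6·2+3·1 = 15
D: 5·6 = 30 | 6·4+6·1+3·0 = 30
R: 5·3 = 15 | 6·0+6·1+3·3 = 15
gcd(5,6,6,3) = 1

Coefficients: [5, 6, 6, 3]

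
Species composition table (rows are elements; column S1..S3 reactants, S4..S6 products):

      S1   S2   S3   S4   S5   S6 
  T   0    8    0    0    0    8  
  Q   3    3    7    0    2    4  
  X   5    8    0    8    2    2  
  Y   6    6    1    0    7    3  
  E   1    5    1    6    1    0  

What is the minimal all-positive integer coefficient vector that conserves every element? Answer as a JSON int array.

T: 2·0+5·8+1·0 = 40 | 4·0+4·0+5·8 = 40
Q: 2·3+5·3+1·7 = 28 | 4·0+4·2+5·4 = 28
X: 2·5+5·8+1·0 = 50 | 4·8+4·2+5·2 = 50
Y: 2·6+5·6+1·1 = 43 | 4·0+4·7+5·3 = 43
E: 2·1+5·5+1·1 = 28 | 4·6+4·1+5·0 = 28
gcd(2,5,1,4,4,5) = 1

Coefficients: [2, 5, 1, 4, 4, 5]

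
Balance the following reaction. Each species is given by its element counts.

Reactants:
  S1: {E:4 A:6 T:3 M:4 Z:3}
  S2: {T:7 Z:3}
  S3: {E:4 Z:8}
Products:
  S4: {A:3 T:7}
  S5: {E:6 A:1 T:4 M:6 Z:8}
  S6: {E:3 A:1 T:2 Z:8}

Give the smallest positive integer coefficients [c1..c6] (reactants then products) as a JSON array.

Coefficients: [3, 5, 3, 4, 2, 4]

E: 3·4+5·0+3·4 = 24 | 4·0+2·6+4·3 = 24
A: 3·6+5·0+3·0 = 18 | 4·3+2·1+4·1 = 18
T: 3·3+5·7+3·0 = 44 | 4·7+2·4+4·2 = 44
M: 3·4+5·0+3·0 = 12 | 4·0+2·6+4·0 = 12
Z: 3·3+5·3+3·8 = 48 | 4·0+2·8+4·8 = 48
gcd(3,5,3,4,2,4) = 1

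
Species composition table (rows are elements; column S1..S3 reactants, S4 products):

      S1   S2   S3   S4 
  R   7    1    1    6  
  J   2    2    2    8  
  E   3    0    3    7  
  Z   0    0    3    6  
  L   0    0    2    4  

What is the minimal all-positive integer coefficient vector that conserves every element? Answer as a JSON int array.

R: 1·7+5·1+6·1 = 18 | 3·6 = 18
J: 1·2+5·2+6·2 = 24 | 3·8 = 24
E: 1·3+5·0+6·3 = 21 | 3·7 = 21
Z: 1·0+5·0+6·3 = 18 | 3·6 = 18
L: 1·0+5·0+6·2 = 12 | 3·4 = 12
gcd(1,5,6,3) = 1

Coefficients: [1, 5, 6, 3]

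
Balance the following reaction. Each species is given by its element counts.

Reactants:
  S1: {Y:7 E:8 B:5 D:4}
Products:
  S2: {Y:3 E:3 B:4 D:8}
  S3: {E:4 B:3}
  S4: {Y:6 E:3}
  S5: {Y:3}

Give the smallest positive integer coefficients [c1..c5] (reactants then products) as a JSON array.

Coefficients: [6, 3, 6, 5, 1]

Y: 6·7 = 42 | 3·3+6·0+5·6+1·3 = 42
E: 6·8 = 48 | 3·3+6·4+5·3+1·0 = 48
B: 6·5 = 30 | 3·4+6·3+5·0+1·0 = 30
D: 6·4 = 24 | 3·8+6·0+5·0+1·0 = 24
gcd(6,3,6,5,1) = 1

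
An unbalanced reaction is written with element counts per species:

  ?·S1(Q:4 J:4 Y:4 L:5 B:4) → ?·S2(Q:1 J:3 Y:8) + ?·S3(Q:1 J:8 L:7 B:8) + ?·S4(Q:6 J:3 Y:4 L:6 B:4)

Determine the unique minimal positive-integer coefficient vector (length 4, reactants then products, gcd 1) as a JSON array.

Q: 5·4 = 20 | 1·1+1·1+3·6 = 20
J: 5·4 = 20 | 1·3+1·8+3·3 = 20
Y: 5·4 = 20 | 1·8+1·0+3·4 = 20
L: 5·5 = 25 | 1·0+1·7+3·6 = 25
B: 5·4 = 20 | 1·0+1·8+3·4 = 20
gcd(5,1,1,3) = 1

Coefficients: [5, 1, 1, 3]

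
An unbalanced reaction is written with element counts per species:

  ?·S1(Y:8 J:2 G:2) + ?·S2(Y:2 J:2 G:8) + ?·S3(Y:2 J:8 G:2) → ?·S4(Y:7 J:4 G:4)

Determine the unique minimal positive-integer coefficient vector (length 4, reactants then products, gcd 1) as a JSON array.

Y: 3·8+1·2+1·2 = 28 | 4·7 = 28
J: 3·2+1·2+1·8 = 16 | 4·4 = 16
G: 3·2+1·8+1·2 = 16 | 4·4 = 16
gcd(3,1,1,4) = 1

Coefficients: [3, 1, 1, 4]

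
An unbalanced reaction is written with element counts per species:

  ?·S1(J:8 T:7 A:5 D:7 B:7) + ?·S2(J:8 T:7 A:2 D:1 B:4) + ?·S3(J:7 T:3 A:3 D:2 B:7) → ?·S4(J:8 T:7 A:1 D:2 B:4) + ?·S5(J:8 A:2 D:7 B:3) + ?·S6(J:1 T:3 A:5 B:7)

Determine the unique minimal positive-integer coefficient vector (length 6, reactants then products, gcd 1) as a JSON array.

Coefficients: [3, 2, 4, 5, 3, 4]

J: 3·8+2·8+4·7 = 68 | 5·8+3·8+4·1 = 68
T: 3·7+2·7+4·3 = 47 | 5·7+3·0+4·3 = 47
A: 3·5+2·2+4·3 = 31 | 5·1+3·2+4·5 = 31
D: 3·7+2·1+4·2 = 31 | 5·2+3·7+4·0 = 31
B: 3·7+2·4+4·7 = 57 | 5·4+3·3+4·7 = 57
gcd(3,2,4,5,3,4) = 1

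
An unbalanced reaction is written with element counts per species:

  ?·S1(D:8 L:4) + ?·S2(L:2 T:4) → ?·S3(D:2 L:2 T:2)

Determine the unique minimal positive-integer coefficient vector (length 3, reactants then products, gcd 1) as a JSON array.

D: 1·8+2·0 = 8 | 4·2 = 8
L: 1·4+2·2 = 8 | 4·2 = 8
T: 1·0+2·4 = 8 | 4·2 = 8
gcd(1,2,4) = 1

Coefficients: [1, 2, 4]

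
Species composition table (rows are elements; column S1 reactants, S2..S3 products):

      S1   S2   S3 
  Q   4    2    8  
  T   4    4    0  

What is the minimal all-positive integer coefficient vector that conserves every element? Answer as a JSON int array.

Coefficients: [4, 4, 1]

Q: 4·4 = 16 | 4·2+1·8 = 16
T: 4·4 = 16 | 4·4+1·0 = 16
gcd(4,4,1) = 1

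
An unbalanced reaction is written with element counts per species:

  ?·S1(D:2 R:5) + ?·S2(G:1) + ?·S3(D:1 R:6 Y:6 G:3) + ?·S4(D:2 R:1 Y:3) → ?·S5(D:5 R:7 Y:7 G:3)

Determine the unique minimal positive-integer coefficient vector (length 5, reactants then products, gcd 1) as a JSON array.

Coefficients: [2, 6, 1, 5, 3]

D: 2·2+6·0+1·1+5·2 = 15 | 3·5 = 15
R: 2·5+6·0+1·6+5·1 = 21 | 3·7 = 21
Y: 2·0+6·0+1·6+5·3 = 21 | 3·7 = 21
G: 2·0+6·1+1·3+5·0 = 9 | 3·3 = 9
gcd(2,6,1,5,3) = 1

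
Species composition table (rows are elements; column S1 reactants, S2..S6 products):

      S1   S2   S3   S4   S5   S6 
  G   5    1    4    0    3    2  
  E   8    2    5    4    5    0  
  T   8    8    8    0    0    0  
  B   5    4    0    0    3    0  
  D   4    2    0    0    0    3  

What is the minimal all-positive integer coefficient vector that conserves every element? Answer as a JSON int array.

G: 5·5 = 25 | 4·1+1·4+3·0+3·3+4·2 = 25
E: 5·8 = 40 | 4·2+1·5+3·4+3·5+4·0 = 40
T: 5·8 = 40 | 4·8+1·8+3·0+3·0+4·0 = 40
B: 5·5 = 25 | 4·4+1·0+3·0+3·3+4·0 = 25
D: 5·4 = 20 | 4·2+1·0+3·0+3·0+4·3 = 20
gcd(5,4,1,3,3,4) = 1

Coefficients: [5, 4, 1, 3, 3, 4]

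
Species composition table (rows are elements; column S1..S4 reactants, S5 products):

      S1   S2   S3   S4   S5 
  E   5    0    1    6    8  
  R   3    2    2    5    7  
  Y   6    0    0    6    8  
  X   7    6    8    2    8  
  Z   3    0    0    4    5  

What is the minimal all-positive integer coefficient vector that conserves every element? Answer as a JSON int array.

E: 2·5+1·0+2·1+6·6 = 48 | 6·8 = 48
R: 2·3+1·2+2·2+6·5 = 42 | 6·7 = 42
Y: 2·6+1·0+2·0+6·6 = 48 | 6·8 = 48
X: 2·7+1·6+2·8+6·2 = 48 | 6·8 = 48
Z: 2·3+1·0+2·0+6·4 = 30 | 6·5 = 30
gcd(2,1,2,6,6) = 1

Coefficients: [2, 1, 2, 6, 6]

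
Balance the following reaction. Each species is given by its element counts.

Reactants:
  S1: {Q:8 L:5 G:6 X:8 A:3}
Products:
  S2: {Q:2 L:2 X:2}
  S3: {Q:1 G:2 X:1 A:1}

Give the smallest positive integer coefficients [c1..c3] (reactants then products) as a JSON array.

Q: 2·8 = 16 | 5·2+6·1 = 16
L: 2·5 = 10 | 5·2+6·0 = 10
G: 2·6 = 12 | 5·0+6·2 = 12
X: 2·8 = 16 | 5·2+6·1 = 16
A: 2·3 = 6 | 5·0+6·1 = 6
gcd(2,5,6) = 1

Coefficients: [2, 5, 6]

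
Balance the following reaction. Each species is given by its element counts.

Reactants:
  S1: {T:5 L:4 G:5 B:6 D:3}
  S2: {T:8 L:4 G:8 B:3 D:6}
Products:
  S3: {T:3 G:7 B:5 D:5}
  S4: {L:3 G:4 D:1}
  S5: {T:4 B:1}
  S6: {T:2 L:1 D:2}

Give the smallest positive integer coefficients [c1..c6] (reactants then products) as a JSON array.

Coefficients: [1, 5, 3, 6, 6, 6]

T: 1·5+5·8 = 45 | 3·3+6·0+6·4+6·2 = 45
L: 1·4+5·4 = 24 | 3·0+6·3+6·0+6·1 = 24
G: 1·5+5·8 = 45 | 3·7+6·4+6·0+6·0 = 45
B: 1·6+5·3 = 21 | 3·5+6·0+6·1+6·0 = 21
D: 1·3+5·6 = 33 | 3·5+6·1+6·0+6·2 = 33
gcd(1,5,3,6,6,6) = 1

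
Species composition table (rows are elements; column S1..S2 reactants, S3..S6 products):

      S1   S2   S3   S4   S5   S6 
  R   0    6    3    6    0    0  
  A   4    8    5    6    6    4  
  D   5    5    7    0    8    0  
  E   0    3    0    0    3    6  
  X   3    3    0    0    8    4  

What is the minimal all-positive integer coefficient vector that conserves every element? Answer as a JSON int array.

R: 6·0+6·6 = 36 | 4·3+4·6+4·0+1·0 = 36
A: 6·4+6·8 = 72 | 4·5+4·6+4·6+1·4 = 72
D: 6·5+6·5 = 60 | 4·7+4·0+4·8+1·0 = 60
E: 6·0+6·3 = 18 | 4·0+4·0+4·3+1·6 = 18
X: 6·3+6·3 = 36 | 4·0+4·0+4·8+1·4 = 36
gcd(6,6,4,4,4,1) = 1

Coefficients: [6, 6, 4, 4, 4, 1]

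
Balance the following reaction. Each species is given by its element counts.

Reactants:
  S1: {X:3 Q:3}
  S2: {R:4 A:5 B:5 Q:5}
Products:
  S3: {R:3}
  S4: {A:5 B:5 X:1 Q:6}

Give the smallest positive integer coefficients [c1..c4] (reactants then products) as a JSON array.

R: 1·0+3·4 = 12 | 4·3+3·0 = 12
A: 1·0+3·5 = 15 | 4·0+3·5 = 15
B: 1·0+3·5 = 15 | 4·0+3·5 = 15
X: 1·3+3·0 = 3 | 4·0+3·1 = 3
Q: 1·3+3·5 = 18 | 4·0+3·6 = 18
gcd(1,3,4,3) = 1

Coefficients: [1, 3, 4, 3]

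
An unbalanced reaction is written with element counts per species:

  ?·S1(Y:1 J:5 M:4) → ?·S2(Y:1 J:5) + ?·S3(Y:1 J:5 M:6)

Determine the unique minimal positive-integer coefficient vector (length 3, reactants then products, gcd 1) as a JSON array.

Coefficients: [3, 1, 2]

Y: 3·1 = 3 | 1·1+2·1 = 3
J: 3·5 = 15 | 1·5+2·5 = 15
M: 3·4 = 12 | 1·0+2·6 = 12
gcd(3,1,2) = 1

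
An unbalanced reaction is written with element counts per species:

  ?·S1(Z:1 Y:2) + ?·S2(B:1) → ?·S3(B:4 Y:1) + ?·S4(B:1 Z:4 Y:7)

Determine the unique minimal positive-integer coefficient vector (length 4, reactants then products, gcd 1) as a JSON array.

B: 4·0+5·1 = 5 | 1·4+1·1 = 5
Z: 4·1+5·0 = 4 | 1·0+1·4 = 4
Y: 4·2+5·0 = 8 | 1·1+1·7 = 8
gcd(4,5,1,1) = 1

Coefficients: [4, 5, 1, 1]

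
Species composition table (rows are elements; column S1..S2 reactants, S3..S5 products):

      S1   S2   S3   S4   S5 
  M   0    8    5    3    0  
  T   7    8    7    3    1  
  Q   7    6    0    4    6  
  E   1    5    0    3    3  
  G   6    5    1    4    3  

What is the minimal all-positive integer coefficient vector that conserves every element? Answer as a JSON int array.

Coefficients: [2, 5, 5, 5, 4]

M: 2·0+5·8 = 40 | 5·5+5·3+4·0 = 40
T: 2·7+5·8 = 54 | 5·7+5·3+4·1 = 54
Q: 2·7+5·6 = 44 | 5·0+5·4+4·6 = 44
E: 2·1+5·5 = 27 | 5·0+5·3+4·3 = 27
G: 2·6+5·5 = 37 | 5·1+5·4+4·3 = 37
gcd(2,5,5,5,4) = 1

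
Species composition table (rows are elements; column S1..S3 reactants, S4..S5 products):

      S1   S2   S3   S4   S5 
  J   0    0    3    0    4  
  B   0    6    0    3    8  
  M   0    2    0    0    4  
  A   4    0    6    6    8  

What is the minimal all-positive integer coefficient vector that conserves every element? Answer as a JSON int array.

Coefficients: [6, 6, 4, 4, 3]

J: 6·0+6·0+4·3 = 12 | 4·0+3·4 = 12
B: 6·0+6·6+4·0 = 36 | 4·3+3·8 = 36
M: 6·0+6·2+4·0 = 12 | 4·0+3·4 = 12
A: 6·4+6·0+4·6 = 48 | 4·6+3·8 = 48
gcd(6,6,4,4,3) = 1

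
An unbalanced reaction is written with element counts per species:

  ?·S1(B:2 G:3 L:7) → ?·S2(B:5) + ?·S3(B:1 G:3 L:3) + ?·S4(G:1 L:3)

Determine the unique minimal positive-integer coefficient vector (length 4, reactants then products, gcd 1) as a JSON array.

B: 3·2 = 6 | 1·5+1·1+6·0 = 6
G: 3·3 = 9 | 1·0+1·3+6·1 = 9
L: 3·7 = 21 | 1·0+1·3+6·3 = 21
gcd(3,1,1,6) = 1

Coefficients: [3, 1, 1, 6]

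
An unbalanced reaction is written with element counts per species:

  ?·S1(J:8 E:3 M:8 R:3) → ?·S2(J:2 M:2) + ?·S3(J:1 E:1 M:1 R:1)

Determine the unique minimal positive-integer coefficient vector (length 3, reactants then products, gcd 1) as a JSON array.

J: 2·8 = 16 | 5·2+6·1 = 16
E: 2·3 = 6 | 5·0+6·1 = 6
M: 2·8 = 16 | 5·2+6·1 = 16
R: 2·3 = 6 | 5·0+6·1 = 6
gcd(2,5,6) = 1

Coefficients: [2, 5, 6]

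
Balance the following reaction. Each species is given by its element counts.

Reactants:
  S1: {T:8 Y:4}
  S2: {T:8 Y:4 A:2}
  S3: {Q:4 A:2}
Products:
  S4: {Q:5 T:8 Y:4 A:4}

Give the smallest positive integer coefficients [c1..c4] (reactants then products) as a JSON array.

Coefficients: [1, 3, 5, 4]

Q: 1·0+3·0+5·4 = 20 | 4·5 = 20
T: 1·8+3·8+5·0 = 32 | 4·8 = 32
Y: 1·4+3·4+5·0 = 16 | 4·4 = 16
A: 1·0+3·2+5·2 = 16 | 4·4 = 16
gcd(1,3,5,4) = 1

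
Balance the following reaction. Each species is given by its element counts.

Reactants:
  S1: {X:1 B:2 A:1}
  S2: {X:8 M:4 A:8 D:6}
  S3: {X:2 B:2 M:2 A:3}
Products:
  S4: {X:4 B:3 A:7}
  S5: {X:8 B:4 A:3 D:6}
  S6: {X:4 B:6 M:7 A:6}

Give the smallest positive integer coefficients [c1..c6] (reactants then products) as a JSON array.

X: 6·1+1·8+5·2 = 24 | 2·4+1·8+2·4 = 24
B: 6·2+1·0+5·2 = 22 | 2·3+1·4+2·6 = 22
M: 6·0+1·4+5·2 = 14 | 2·0+1·0+2·7 = 14
A: 6·1+1·8+5·3 = 29 | 2·7+1·3+2·6 = 29
D: 6·0+1·6+5·0 = 6 | 2·0+1·6+2·0 = 6
gcd(6,1,5,2,1,2) = 1

Coefficients: [6, 1, 5, 2, 1, 2]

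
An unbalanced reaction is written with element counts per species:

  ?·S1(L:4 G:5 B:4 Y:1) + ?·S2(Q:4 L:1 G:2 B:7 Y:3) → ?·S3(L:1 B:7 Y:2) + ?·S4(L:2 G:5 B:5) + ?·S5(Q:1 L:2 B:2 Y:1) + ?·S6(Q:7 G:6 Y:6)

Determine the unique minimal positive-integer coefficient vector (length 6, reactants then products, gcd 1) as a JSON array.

Q: 4·0+3·4 = 12 | 1·0+4·0+5·1+1·7 = 12
L: 4·4+3·1 = 19 | 1·1+4·2+5·2+1·0 = 19
G: 4·5+3·2 = 26 | 1·0+4·5+5·0+1·6 = 26
B: 4·4+3·7 = 37 | 1·7+4·5+5·2+1·0 = 37
Y: 4·1+3·3 = 13 | 1·2+4·0+5·1+1·6 = 13
gcd(4,3,1,4,5,1) = 1

Coefficients: [4, 3, 1, 4, 5, 1]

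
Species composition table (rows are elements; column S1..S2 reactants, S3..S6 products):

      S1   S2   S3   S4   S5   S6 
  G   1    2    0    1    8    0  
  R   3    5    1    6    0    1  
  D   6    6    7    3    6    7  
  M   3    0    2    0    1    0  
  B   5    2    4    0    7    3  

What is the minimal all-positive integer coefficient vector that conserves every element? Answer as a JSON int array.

Coefficients: [1, 6, 1, 5, 1, 2]

G: 1·1+6·2 = 13 | 1·0+5·1+1·8+2·0 = 13
R: 1·3+6·5 = 33 | 1·1+5·6+1·0+2·1 = 33
D: 1·6+6·6 = 42 | 1·7+5·3+1·6+2·7 = 42
M: 1·3+6·0 = 3 | 1·2+5·0+1·1+2·0 = 3
B: 1·5+6·2 = 17 | 1·4+5·0+1·7+2·3 = 17
gcd(1,6,1,5,1,2) = 1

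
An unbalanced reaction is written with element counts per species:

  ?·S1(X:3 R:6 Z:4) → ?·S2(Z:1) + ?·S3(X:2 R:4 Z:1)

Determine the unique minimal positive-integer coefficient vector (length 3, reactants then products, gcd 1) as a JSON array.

Coefficients: [2, 5, 3]

X: 2·3 = 6 | 5·0+3·2 = 6
R: 2·6 = 12 | 5·0+3·4 = 12
Z: 2·4 = 8 | 5·1+3·1 = 8
gcd(2,5,3) = 1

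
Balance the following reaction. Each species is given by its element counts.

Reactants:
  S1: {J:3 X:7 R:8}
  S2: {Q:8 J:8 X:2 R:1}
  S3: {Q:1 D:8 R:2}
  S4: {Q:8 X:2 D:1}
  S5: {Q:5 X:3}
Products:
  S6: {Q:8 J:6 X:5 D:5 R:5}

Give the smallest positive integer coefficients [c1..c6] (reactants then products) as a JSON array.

Coefficients: [2, 3, 3, 1, 1, 5]

Q: 2·0+3·8+3·1+1·8+1·5 = 40 | 5·8 = 40
J: 2·3+3·8+3·0+1·0+1·0 = 30 | 5·6 = 30
X: 2·7+3·2+3·0+1·2+1·3 = 25 | 5·5 = 25
D: 2·0+3·0+3·8+1·1+1·0 = 25 | 5·5 = 25
R: 2·8+3·1+3·2+1·0+1·0 = 25 | 5·5 = 25
gcd(2,3,3,1,1,5) = 1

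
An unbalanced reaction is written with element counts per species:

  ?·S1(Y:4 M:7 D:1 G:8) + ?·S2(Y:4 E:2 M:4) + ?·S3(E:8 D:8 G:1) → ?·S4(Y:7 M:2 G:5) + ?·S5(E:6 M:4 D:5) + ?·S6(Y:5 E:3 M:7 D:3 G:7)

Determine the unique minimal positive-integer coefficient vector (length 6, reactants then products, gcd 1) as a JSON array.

Coefficients: [6, 5, 4, 2, 4, 6]

Y: 6·4+5·4+4·0 = 44 | 2·7+4·0+6·5 = 44
E: 6·0+5·2+4·8 = 42 | 2·0+4·6+6·3 = 42
M: 6·7+5·4+4·0 = 62 | 2·2+4·4+6·7 = 62
D: 6·1+5·0+4·8 = 38 | 2·0+4·5+6·3 = 38
G: 6·8+5·0+4·1 = 52 | 2·5+4·0+6·7 = 52
gcd(6,5,4,2,4,6) = 1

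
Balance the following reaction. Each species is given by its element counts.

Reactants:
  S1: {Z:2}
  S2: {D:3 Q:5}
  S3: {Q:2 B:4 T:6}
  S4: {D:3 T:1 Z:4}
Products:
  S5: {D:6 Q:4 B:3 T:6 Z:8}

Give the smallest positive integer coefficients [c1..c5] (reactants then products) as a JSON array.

D: 4·0+2·3+3·0+6·3 = 24 | 4·6 = 24
Q: 4·0+2·5+3·2+6·0 = 16 | 4·4 = 16
B: 4·0+2·0+3·4+6·0 = 12 | 4·3 = 12
T: 4·0+2·0+3·6+6·1 = 24 | 4·6 = 24
Z: 4·2+2·0+3·0+6·4 = 32 | 4·8 = 32
gcd(4,2,3,6,4) = 1

Coefficients: [4, 2, 3, 6, 4]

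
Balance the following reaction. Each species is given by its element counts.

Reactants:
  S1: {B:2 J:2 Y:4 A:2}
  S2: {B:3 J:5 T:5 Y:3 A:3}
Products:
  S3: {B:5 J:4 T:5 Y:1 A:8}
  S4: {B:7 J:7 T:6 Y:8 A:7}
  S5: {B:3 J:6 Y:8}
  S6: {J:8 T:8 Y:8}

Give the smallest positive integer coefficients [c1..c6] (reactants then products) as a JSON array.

B: 6·2+6·3 = 30 | 2·5+2·7+2·3+1·0 = 30
J: 6·2+6·5 = 42 | 2·4+2·7+2·6+1·8 = 42
T: 6·0+6·5 = 30 | 2·5+2·6+2·0+1·8 = 30
Y: 6·4+6·3 = 42 | 2·1+2·8+2·8+1·8 = 42
A: 6·2+6·3 = 30 | 2·8+2·7+2·0+1·0 = 30
gcd(6,6,2,2,2,1) = 1

Coefficients: [6, 6, 2, 2, 2, 1]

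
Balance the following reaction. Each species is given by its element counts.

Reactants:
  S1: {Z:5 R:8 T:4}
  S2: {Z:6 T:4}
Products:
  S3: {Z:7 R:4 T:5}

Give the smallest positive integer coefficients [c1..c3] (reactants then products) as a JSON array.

Coefficients: [2, 3, 4]

Z: 2·5+3·6 = 28 | 4·7 = 28
R: 2·8+3·0 = 16 | 4·4 = 16
T: 2·4+3·4 = 20 | 4·5 = 20
gcd(2,3,4) = 1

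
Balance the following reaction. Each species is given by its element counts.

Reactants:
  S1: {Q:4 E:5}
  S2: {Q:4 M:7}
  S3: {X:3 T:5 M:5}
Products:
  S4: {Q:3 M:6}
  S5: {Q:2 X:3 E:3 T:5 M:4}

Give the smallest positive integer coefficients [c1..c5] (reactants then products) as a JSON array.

Q: 3·4+1·4+5·0 = 16 | 2·3+5·2 = 16
X: 3·0+1·0+5·3 = 15 | 2·0+5·3 = 15
E: 3·5+1·0+5·0 = 15 | 2·0+5·3 = 15
T: 3·0+1·0+5·5 = 25 | 2·0+5·5 = 25
M: 3·0+1·7+5·5 = 32 | 2·6+5·4 = 32
gcd(3,1,5,2,5) = 1

Coefficients: [3, 1, 5, 2, 5]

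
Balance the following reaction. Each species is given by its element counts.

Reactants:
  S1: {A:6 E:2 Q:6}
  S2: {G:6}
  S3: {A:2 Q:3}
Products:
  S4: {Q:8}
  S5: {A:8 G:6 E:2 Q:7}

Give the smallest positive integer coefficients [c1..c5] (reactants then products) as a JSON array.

A: 4·6+4·0+4·2 = 32 | 1·0+4·8 = 32
G: 4·0+4·6+4·0 = 24 | 1·0+4·6 = 24
E: 4·2+4·0+4·0 = 8 | 1·0+4·2 = 8
Q: 4·6+4·0+4·3 = 36 | 1·8+4·7 = 36
gcd(4,4,4,1,4) = 1

Coefficients: [4, 4, 4, 1, 4]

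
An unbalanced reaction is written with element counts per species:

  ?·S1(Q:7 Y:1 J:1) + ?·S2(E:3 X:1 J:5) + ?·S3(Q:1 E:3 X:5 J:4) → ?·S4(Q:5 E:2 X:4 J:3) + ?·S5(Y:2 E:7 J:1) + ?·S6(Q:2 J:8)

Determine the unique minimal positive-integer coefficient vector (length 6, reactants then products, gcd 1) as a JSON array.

Coefficients: [4, 5, 3, 5, 2, 3]

Q: 4·7+5·0+3·1 = 31 | 5·5+2·0+3·2 = 31
Y: 4·1+5·0+3·0 = 4 | 5·0+2·2+3·0 = 4
E: 4·0+5·3+3·3 = 24 | 5·2+2·7+3·0 = 24
X: 4·0+5·1+3·5 = 20 | 5·4+2·0+3·0 = 20
J: 4·1+5·5+3·4 = 41 | 5·3+2·1+3·8 = 41
gcd(4,5,3,5,2,3) = 1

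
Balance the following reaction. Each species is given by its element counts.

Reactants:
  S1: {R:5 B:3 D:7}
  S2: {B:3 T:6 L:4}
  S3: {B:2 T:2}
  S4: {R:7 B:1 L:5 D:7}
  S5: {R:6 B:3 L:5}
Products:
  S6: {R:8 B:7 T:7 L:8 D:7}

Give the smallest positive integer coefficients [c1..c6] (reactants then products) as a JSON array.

R: 1·5+3·0+5·0+3·7+1·6 = 32 | 4·8 = 32
B: 1·3+3·3+5·2+3·1+1·3 = 28 | 4·7 = 28
T: 1·0+3·6+5·2+3·0+1·0 = 28 | 4·7 = 28
L: 1·0+3·4+5·0+3·5+1·5 = 32 | 4·8 = 32
D: 1·7+3·0+5·0+3·7+1·0 = 28 | 4·7 = 28
gcd(1,3,5,3,1,4) = 1

Coefficients: [1, 3, 5, 3, 1, 4]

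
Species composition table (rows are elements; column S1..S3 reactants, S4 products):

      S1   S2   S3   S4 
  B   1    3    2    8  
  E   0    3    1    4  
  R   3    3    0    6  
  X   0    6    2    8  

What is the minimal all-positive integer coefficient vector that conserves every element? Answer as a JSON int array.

B: 3·1+1·3+5·2 = 16 | 2·8 = 16
E: 3·0+1·3+5·1 = 8 | 2·4 = 8
R: 3·3+1·3+5·0 = 12 | 2·6 = 12
X: 3·0+1·6+5·2 = 16 | 2·8 = 16
gcd(3,1,5,2) = 1

Coefficients: [3, 1, 5, 2]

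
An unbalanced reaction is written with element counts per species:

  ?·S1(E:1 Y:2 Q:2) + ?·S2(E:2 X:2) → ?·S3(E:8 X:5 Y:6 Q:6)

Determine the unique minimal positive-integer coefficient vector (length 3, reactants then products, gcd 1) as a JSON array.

Coefficients: [6, 5, 2]

E: 6·1+5·2 = 16 | 2·8 = 16
X: 6·0+5·2 = 10 | 2·5 = 10
Y: 6·2+5·0 = 12 | 2·6 = 12
Q: 6·2+5·0 = 12 | 2·6 = 12
gcd(6,5,2) = 1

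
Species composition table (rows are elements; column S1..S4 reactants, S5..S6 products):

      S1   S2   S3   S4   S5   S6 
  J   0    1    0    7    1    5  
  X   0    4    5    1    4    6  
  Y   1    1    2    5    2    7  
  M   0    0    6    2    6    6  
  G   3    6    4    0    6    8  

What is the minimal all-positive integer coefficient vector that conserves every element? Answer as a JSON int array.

Coefficients: [6, 1, 5, 3, 2, 4]

J: 6·0+1·1+5·0+3·7 = 22 | 2·1+4·5 = 22
X: 6·0+1·4+5·5+3·1 = 32 | 2·4+4·6 = 32
Y: 6·1+1·1+5·2+3·5 = 32 | 2·2+4·7 = 32
M: 6·0+1·0+5·6+3·2 = 36 | 2·6+4·6 = 36
G: 6·3+1·6+5·4+3·0 = 44 | 2·6+4·8 = 44
gcd(6,1,5,3,2,4) = 1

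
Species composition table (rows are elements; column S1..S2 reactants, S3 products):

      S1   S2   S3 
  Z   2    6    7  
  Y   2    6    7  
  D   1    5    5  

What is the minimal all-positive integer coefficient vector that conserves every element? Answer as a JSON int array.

Z: 5·2+3·6 = 28 | 4·7 = 28
Y: 5·2+3·6 = 28 | 4·7 = 28
D: 5·1+3·5 = 20 | 4·5 = 20
gcd(5,3,4) = 1

Coefficients: [5, 3, 4]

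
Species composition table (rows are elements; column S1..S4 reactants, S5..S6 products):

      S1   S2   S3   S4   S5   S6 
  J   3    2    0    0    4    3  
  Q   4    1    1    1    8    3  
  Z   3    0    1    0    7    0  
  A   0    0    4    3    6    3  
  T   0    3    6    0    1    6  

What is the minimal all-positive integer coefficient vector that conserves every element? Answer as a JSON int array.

Coefficients: [6, 3, 3, 6, 3, 4]

J: 6·3+3·2+3·0+6·0 = 24 | 3·4+4·3 = 24
Q: 6·4+3·1+3·1+6·1 = 36 | 3·8+4·3 = 36
Z: 6·3+3·0+3·1+6·0 = 21 | 3·7+4·0 = 21
A: 6·0+3·0+3·4+6·3 = 30 | 3·6+4·3 = 30
T: 6·0+3·3+3·6+6·0 = 27 | 3·1+4·6 = 27
gcd(6,3,3,6,3,4) = 1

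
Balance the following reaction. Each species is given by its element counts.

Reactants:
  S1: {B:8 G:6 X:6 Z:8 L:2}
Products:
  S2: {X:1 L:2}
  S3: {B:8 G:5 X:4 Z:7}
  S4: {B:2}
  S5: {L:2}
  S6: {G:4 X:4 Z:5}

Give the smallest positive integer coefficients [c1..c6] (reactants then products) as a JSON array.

B: 3·8 = 24 | 2·0+2·8+4·2+1·0+2·0 = 24
G: 3·6 = 18 | 2·0+2·5+4·0+1·0+2·4 = 18
X: 3·6 = 18 | 2·1+2·4+4·0+1·0+2·4 = 18
Z: 3·8 = 24 | 2·0+2·7+4·0+1·0+2·5 = 24
L: 3·2 = 6 | 2·2+2·0+4·0+1·2+2·0 = 6
gcd(3,2,2,4,1,2) = 1

Coefficients: [3, 2, 2, 4, 1, 2]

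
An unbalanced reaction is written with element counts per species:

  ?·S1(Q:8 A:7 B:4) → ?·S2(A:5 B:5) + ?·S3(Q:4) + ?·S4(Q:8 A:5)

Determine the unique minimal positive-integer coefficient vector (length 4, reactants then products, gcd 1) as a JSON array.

Coefficients: [5, 4, 4, 3]

Q: 5·8 = 40 | 4·0+4·4+3·8 = 40
A: 5·7 = 35 | 4·5+4·0+3·5 = 35
B: 5·4 = 20 | 4·5+4·0+3·0 = 20
gcd(5,4,4,3) = 1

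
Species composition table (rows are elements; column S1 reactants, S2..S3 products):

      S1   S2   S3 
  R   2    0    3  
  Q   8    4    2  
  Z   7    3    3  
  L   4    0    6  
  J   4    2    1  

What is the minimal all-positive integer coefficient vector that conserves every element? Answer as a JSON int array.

R: 3·2 = 6 | 5·0+2·3 = 6
Q: 3·8 = 24 | 5·4+2·2 = 24
Z: 3·7 = 21 | 5·3+2·3 = 21
L: 3·4 = 12 | 5·0+2·6 = 12
J: 3·4 = 12 | 5·2+2·1 = 12
gcd(3,5,2) = 1

Coefficients: [3, 5, 2]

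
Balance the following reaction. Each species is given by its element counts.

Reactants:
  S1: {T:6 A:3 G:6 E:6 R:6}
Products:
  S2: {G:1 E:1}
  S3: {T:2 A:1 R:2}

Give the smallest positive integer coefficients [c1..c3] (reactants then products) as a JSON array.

T: 1·6 = 6 | 6·0+3·2 = 6
A: 1·3 = 3 | 6·0+3·1 = 3
G: 1·6 = 6 | 6·1+3·0 = 6
E: 1·6 = 6 | 6·1+3·0 = 6
R: 1·6 = 6 | 6·0+3·2 = 6
gcd(1,6,3) = 1

Coefficients: [1, 6, 3]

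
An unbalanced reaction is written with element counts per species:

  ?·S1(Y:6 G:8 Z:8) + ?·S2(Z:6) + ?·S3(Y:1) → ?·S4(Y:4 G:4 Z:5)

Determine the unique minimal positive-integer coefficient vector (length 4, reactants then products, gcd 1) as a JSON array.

Coefficients: [3, 1, 6, 6]

Y: 3·6+1·0+6·1 = 24 | 6·4 = 24
G: 3·8+1·0+6·0 = 24 | 6·4 = 24
Z: 3·8+1·6+6·0 = 30 | 6·5 = 30
gcd(3,1,6,6) = 1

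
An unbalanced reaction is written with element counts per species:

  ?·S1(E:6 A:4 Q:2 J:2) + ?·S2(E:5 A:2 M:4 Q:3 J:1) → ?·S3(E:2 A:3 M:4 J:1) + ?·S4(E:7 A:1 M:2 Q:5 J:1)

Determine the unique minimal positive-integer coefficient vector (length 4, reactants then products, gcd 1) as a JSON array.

Coefficients: [1, 6, 4, 4]

E: 1·6+6·5 = 36 | 4·2+4·7 = 36
A: 1·4+6·2 = 16 | 4·3+4·1 = 16
M: 1·0+6·4 = 24 | 4·4+4·2 = 24
Q: 1·2+6·3 = 20 | 4·0+4·5 = 20
J: 1·2+6·1 = 8 | 4·1+4·1 = 8
gcd(1,6,4,4) = 1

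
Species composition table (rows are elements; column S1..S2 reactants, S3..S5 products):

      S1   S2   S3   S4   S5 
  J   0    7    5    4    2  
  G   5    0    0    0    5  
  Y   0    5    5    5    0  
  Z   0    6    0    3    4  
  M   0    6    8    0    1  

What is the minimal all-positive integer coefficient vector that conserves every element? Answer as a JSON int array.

J: 6·0+5·7 = 35 | 3·5+2·4+6·2 = 35
G: 6·5+5·0 = 30 | 3·0+2·0+6·5 = 30
Y: 6·0+5·5 = 25 | 3·5+2·5+6·0 = 25
Z: 6·0+5·6 = 30 | 3·0+2·3+6·4 = 30
M: 6·0+5·6 = 30 | 3·8+2·0+6·1 = 30
gcd(6,5,3,2,6) = 1

Coefficients: [6, 5, 3, 2, 6]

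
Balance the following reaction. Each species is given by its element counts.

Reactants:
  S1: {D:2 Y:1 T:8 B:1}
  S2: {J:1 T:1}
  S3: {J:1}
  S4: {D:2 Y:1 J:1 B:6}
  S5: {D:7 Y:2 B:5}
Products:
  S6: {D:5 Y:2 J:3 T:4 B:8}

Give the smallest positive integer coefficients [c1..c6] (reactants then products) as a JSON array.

D: 1·2+4·0+2·0+3·2+1·7 = 15 | 3·5 = 15
Y: 1·1+4·0+2·0+3·1+1·2 = 6 | 3·2 = 6
J: 1·0+4·1+2·1+3·1+1·0 = 9 | 3·3 = 9
T: 1·8+4·1+2·0+3·0+1·0 = 12 | 3·4 = 12
B: 1·1+4·0+2·0+3·6+1·5 = 24 | 3·8 = 24
gcd(1,4,2,3,1,3) = 1

Coefficients: [1, 4, 2, 3, 1, 3]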